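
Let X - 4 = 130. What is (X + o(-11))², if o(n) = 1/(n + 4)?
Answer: 877969/49 ≈ 17918.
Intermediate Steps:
o(n) = 1/(4 + n)
X = 134 (X = 4 + 130 = 134)
(X + o(-11))² = (134 + 1/(4 - 11))² = (134 + 1/(-7))² = (134 - ⅐)² = (937/7)² = 877969/49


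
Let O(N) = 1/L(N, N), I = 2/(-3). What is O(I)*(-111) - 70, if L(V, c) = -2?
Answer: -29/2 ≈ -14.500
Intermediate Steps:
I = -⅔ (I = 2*(-⅓) = -⅔ ≈ -0.66667)
O(N) = -½ (O(N) = 1/(-2) = -½)
O(I)*(-111) - 70 = -½*(-111) - 70 = 111/2 - 70 = -29/2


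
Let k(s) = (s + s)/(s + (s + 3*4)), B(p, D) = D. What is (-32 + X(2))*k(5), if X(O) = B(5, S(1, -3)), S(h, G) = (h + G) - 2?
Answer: -180/11 ≈ -16.364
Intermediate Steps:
S(h, G) = -2 + G + h (S(h, G) = (G + h) - 2 = -2 + G + h)
X(O) = -4 (X(O) = -2 - 3 + 1 = -4)
k(s) = 2*s/(12 + 2*s) (k(s) = (2*s)/(s + (s + 12)) = (2*s)/(s + (12 + s)) = (2*s)/(12 + 2*s) = 2*s/(12 + 2*s))
(-32 + X(2))*k(5) = (-32 - 4)*(5/(6 + 5)) = -180/11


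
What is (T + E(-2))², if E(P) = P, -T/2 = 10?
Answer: 484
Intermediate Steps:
T = -20 (T = -2*10 = -20)
(T + E(-2))² = (-20 - 2)² = (-22)² = 484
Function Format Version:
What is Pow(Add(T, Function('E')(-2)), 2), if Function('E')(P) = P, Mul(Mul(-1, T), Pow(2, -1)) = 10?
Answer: 484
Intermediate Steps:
T = -20 (T = Mul(-2, 10) = -20)
Pow(Add(T, Function('E')(-2)), 2) = Pow(Add(-20, -2), 2) = Pow(-22, 2) = 484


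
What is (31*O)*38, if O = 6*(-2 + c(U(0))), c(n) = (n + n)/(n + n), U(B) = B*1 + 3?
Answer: -7068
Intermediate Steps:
U(B) = 3 + B (U(B) = B + 3 = 3 + B)
c(n) = 1 (c(n) = (2*n)/((2*n)) = (2*n)*(1/(2*n)) = 1)
O = -6 (O = 6*(-2 + 1) = 6*(-1) = -6)
(31*O)*38 = (31*(-6))*38 = -186*38 = -7068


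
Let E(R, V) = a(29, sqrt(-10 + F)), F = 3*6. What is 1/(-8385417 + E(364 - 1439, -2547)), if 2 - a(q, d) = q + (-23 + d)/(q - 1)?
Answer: -6574187452/55127475324023273 + 56*sqrt(2)/55127475324023273 ≈ -1.1925e-7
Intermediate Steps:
F = 18
a(q, d) = 2 - q - (-23 + d)/(-1 + q) (a(q, d) = 2 - (q + (-23 + d)/(q - 1)) = 2 - (q + (-23 + d)/(-1 + q)) = 2 + (-q - (-23 + d)/(-1 + q)) = 2 - q - (-23 + d)/(-1 + q))
E(R, V) = -733/28 - sqrt(2)/14 (E(R, V) = (21 - sqrt(-10 + 18) - 1*29**2 + 3*29)/(-1 + 29) = (21 - sqrt(8) - 1*841 + 87)/28 = (21 - 2*sqrt(2) - 841 + 87)/28 = (-733 - 2*sqrt(2))/28 = -733/28 - sqrt(2)/14)
1/(-8385417 + E(364 - 1439, -2547)) = 1/(-8385417 + (-733/28 - sqrt(2)/14)) = 1/(-234792409/28 - sqrt(2)/14)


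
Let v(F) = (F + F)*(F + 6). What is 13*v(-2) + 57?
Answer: -151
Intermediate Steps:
v(F) = 2*F*(6 + F) (v(F) = (2*F)*(6 + F) = 2*F*(6 + F))
13*v(-2) + 57 = 13*(2*(-2)*(6 - 2)) + 57 = 13*(2*(-2)*4) + 57 = 13*(-16) + 57 = -208 + 57 = -151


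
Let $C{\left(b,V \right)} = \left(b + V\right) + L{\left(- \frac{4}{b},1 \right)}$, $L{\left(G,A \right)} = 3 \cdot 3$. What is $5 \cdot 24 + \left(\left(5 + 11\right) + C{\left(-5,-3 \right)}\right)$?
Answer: $137$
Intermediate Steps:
$L{\left(G,A \right)} = 9$
$C{\left(b,V \right)} = 9 + V + b$ ($C{\left(b,V \right)} = \left(b + V\right) + 9 = \left(V + b\right) + 9 = 9 + V + b$)
$5 \cdot 24 + \left(\left(5 + 11\right) + C{\left(-5,-3 \right)}\right) = 5 \cdot 24 + \left(\left(5 + 11\right) - -1\right) = 120 + \left(16 + 1\right) = 120 + 17 = 137$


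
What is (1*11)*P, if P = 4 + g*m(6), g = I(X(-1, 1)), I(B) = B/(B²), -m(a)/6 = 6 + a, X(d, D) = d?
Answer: 836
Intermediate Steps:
m(a) = -36 - 6*a (m(a) = -6*(6 + a) = -36 - 6*a)
I(B) = 1/B (I(B) = B/B² = 1/B)
g = -1 (g = 1/(-1) = -1)
P = 76 (P = 4 - (-36 - 6*6) = 4 - (-36 - 36) = 4 - 1*(-72) = 4 + 72 = 76)
(1*11)*P = (1*11)*76 = 11*76 = 836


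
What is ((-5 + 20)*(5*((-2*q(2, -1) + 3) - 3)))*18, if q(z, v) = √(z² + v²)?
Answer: -2700*√5 ≈ -6037.4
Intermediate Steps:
q(z, v) = √(v² + z²)
((-5 + 20)*(5*((-2*q(2, -1) + 3) - 3)))*18 = ((-5 + 20)*(5*((-2*√((-1)² + 2²) + 3) - 3)))*18 = (15*(5*((-2*√(1 + 4) + 3) - 3)))*18 = (15*(5*((-2*√5 + 3) - 3)))*18 = (15*(5*((3 - 2*√5) - 3)))*18 = (15*(5*(-2*√5)))*18 = (15*(-10*√5))*18 = -150*√5*18 = -2700*√5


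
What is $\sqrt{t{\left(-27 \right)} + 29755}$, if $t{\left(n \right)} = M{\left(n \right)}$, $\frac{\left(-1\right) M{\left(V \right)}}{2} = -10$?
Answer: $5 \sqrt{1191} \approx 172.55$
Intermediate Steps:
$M{\left(V \right)} = 20$ ($M{\left(V \right)} = \left(-2\right) \left(-10\right) = 20$)
$t{\left(n \right)} = 20$
$\sqrt{t{\left(-27 \right)} + 29755} = \sqrt{20 + 29755} = \sqrt{29775} = 5 \sqrt{1191}$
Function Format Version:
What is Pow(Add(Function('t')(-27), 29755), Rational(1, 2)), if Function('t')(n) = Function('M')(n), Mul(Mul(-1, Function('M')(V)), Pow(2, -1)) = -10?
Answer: Mul(5, Pow(1191, Rational(1, 2))) ≈ 172.55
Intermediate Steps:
Function('M')(V) = 20 (Function('M')(V) = Mul(-2, -10) = 20)
Function('t')(n) = 20
Pow(Add(Function('t')(-27), 29755), Rational(1, 2)) = Pow(Add(20, 29755), Rational(1, 2)) = Pow(29775, Rational(1, 2)) = Mul(5, Pow(1191, Rational(1, 2)))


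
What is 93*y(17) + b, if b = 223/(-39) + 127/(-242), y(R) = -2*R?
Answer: -29901875/9438 ≈ -3168.2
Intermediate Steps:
b = -58919/9438 (b = 223*(-1/39) + 127*(-1/242) = -223/39 - 127/242 = -58919/9438 ≈ -6.2427)
93*y(17) + b = 93*(-2*17) - 58919/9438 = 93*(-34) - 58919/9438 = -3162 - 58919/9438 = -29901875/9438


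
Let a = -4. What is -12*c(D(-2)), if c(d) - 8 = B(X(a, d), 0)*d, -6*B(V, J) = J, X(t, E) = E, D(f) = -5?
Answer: -96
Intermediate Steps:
B(V, J) = -J/6
c(d) = 8 (c(d) = 8 + (-⅙*0)*d = 8 + 0*d = 8 + 0 = 8)
-12*c(D(-2)) = -12*8 = -96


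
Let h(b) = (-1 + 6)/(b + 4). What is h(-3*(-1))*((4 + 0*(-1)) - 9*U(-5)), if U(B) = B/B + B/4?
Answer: 125/28 ≈ 4.4643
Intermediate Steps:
h(b) = 5/(4 + b)
U(B) = 1 + B/4 (U(B) = 1 + B*(¼) = 1 + B/4)
h(-3*(-1))*((4 + 0*(-1)) - 9*U(-5)) = (5/(4 - 3*(-1)))*((4 + 0*(-1)) - 9*(1 + (¼)*(-5))) = (5/(4 + 3))*((4 + 0) - 9*(1 - 5/4)) = (5/7)*(4 - 9*(-¼)) = (5*(⅐))*(4 + 9/4) = (5/7)*(25/4) = 125/28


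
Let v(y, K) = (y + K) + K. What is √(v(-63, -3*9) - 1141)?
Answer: I*√1258 ≈ 35.468*I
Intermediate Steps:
v(y, K) = y + 2*K (v(y, K) = (K + y) + K = y + 2*K)
√(v(-63, -3*9) - 1141) = √((-63 + 2*(-3*9)) - 1141) = √((-63 + 2*(-27)) - 1141) = √((-63 - 54) - 1141) = √(-117 - 1141) = √(-1258) = I*√1258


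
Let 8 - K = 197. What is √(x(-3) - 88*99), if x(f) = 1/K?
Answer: I*√34577949/63 ≈ 93.338*I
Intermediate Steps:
K = -189 (K = 8 - 1*197 = 8 - 197 = -189)
x(f) = -1/189 (x(f) = 1/(-189) = -1/189)
√(x(-3) - 88*99) = √(-1/189 - 88*99) = √(-1/189 - 8712) = √(-1646569/189) = I*√34577949/63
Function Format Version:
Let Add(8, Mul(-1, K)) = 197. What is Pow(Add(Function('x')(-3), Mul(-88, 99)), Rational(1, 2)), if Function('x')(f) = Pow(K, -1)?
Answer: Mul(Rational(1, 63), I, Pow(34577949, Rational(1, 2))) ≈ Mul(93.338, I)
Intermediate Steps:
K = -189 (K = Add(8, Mul(-1, 197)) = Add(8, -197) = -189)
Function('x')(f) = Rational(-1, 189) (Function('x')(f) = Pow(-189, -1) = Rational(-1, 189))
Pow(Add(Function('x')(-3), Mul(-88, 99)), Rational(1, 2)) = Pow(Add(Rational(-1, 189), Mul(-88, 99)), Rational(1, 2)) = Pow(Add(Rational(-1, 189), -8712), Rational(1, 2)) = Pow(Rational(-1646569, 189), Rational(1, 2)) = Mul(Rational(1, 63), I, Pow(34577949, Rational(1, 2)))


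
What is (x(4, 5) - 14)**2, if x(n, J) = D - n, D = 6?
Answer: 144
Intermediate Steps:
x(n, J) = 6 - n
(x(4, 5) - 14)**2 = ((6 - 1*4) - 14)**2 = ((6 - 4) - 14)**2 = (2 - 14)**2 = (-12)**2 = 144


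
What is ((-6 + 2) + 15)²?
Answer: 121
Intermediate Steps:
((-6 + 2) + 15)² = (-4 + 15)² = 11² = 121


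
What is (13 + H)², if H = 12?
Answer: 625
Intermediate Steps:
(13 + H)² = (13 + 12)² = 25² = 625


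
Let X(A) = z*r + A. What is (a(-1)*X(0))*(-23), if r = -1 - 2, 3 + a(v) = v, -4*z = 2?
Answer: 138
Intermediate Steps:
z = -½ (z = -¼*2 = -½ ≈ -0.50000)
a(v) = -3 + v
r = -3
X(A) = 3/2 + A (X(A) = -½*(-3) + A = 3/2 + A)
(a(-1)*X(0))*(-23) = ((-3 - 1)*(3/2 + 0))*(-23) = -4*3/2*(-23) = -6*(-23) = 138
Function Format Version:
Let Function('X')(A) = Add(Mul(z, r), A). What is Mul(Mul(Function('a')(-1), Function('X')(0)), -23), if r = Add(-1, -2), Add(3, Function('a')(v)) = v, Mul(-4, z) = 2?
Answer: 138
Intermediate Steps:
z = Rational(-1, 2) (z = Mul(Rational(-1, 4), 2) = Rational(-1, 2) ≈ -0.50000)
Function('a')(v) = Add(-3, v)
r = -3
Function('X')(A) = Add(Rational(3, 2), A) (Function('X')(A) = Add(Mul(Rational(-1, 2), -3), A) = Add(Rational(3, 2), A))
Mul(Mul(Function('a')(-1), Function('X')(0)), -23) = Mul(Mul(Add(-3, -1), Add(Rational(3, 2), 0)), -23) = Mul(Mul(-4, Rational(3, 2)), -23) = Mul(-6, -23) = 138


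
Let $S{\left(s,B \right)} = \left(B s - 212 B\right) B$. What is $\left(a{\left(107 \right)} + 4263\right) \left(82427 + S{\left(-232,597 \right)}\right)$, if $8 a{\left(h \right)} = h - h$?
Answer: $-674249589447$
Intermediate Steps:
$a{\left(h \right)} = 0$ ($a{\left(h \right)} = \frac{h - h}{8} = \frac{1}{8} \cdot 0 = 0$)
$S{\left(s,B \right)} = B \left(- 212 B + B s\right)$ ($S{\left(s,B \right)} = \left(- 212 B + B s\right) B = B \left(- 212 B + B s\right)$)
$\left(a{\left(107 \right)} + 4263\right) \left(82427 + S{\left(-232,597 \right)}\right) = \left(0 + 4263\right) \left(82427 + 597^{2} \left(-212 - 232\right)\right) = 4263 \left(82427 + 356409 \left(-444\right)\right) = 4263 \left(82427 - 158245596\right) = 4263 \left(-158163169\right) = -674249589447$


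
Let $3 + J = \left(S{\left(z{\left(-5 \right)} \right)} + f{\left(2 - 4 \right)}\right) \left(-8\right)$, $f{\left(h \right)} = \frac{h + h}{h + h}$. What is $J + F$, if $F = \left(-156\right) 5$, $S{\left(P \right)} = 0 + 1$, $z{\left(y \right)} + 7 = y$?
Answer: $-799$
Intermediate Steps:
$z{\left(y \right)} = -7 + y$
$f{\left(h \right)} = 1$ ($f{\left(h \right)} = \frac{2 h}{2 h} = 2 h \frac{1}{2 h} = 1$)
$S{\left(P \right)} = 1$
$J = -19$ ($J = -3 + \left(1 + 1\right) \left(-8\right) = -3 + 2 \left(-8\right) = -3 - 16 = -19$)
$F = -780$
$J + F = -19 - 780 = -799$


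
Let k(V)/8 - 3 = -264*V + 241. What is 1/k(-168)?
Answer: 1/356768 ≈ 2.8029e-6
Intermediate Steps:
k(V) = 1952 - 2112*V (k(V) = 24 + 8*(-264*V + 241) = 24 + 8*(241 - 264*V) = 24 + (1928 - 2112*V) = 1952 - 2112*V)
1/k(-168) = 1/(1952 - 2112*(-168)) = 1/(1952 + 354816) = 1/356768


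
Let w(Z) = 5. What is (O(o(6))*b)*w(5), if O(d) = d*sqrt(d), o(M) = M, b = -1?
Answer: -30*sqrt(6) ≈ -73.485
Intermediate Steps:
O(d) = d**(3/2)
(O(o(6))*b)*w(5) = (6**(3/2)*(-1))*5 = ((6*sqrt(6))*(-1))*5 = -6*sqrt(6)*5 = -30*sqrt(6)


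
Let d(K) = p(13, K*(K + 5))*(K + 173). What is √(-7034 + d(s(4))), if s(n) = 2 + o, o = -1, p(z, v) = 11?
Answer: 32*I*√5 ≈ 71.554*I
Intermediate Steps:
s(n) = 1 (s(n) = 2 - 1 = 1)
d(K) = 1903 + 11*K (d(K) = 11*(K + 173) = 11*(173 + K) = 1903 + 11*K)
√(-7034 + d(s(4))) = √(-7034 + (1903 + 11*1)) = √(-7034 + (1903 + 11)) = √(-7034 + 1914) = √(-5120) = 32*I*√5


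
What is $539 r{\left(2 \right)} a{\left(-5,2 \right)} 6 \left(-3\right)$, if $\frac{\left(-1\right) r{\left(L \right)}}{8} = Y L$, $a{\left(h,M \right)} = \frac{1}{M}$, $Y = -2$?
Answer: $-155232$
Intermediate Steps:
$r{\left(L \right)} = 16 L$ ($r{\left(L \right)} = - 8 \left(- 2 L\right) = 16 L$)
$539 r{\left(2 \right)} a{\left(-5,2 \right)} 6 \left(-3\right) = 539 \cdot 16 \cdot 2 \cdot \frac{1}{2} \cdot 6 \left(-3\right) = 539 \cdot 32 \cdot \frac{1}{2} \cdot 6 \left(-3\right) = 539 \cdot 32 \cdot 3 \left(-3\right) = 539 \cdot 32 \left(-9\right) = 539 \left(-288\right) = -155232$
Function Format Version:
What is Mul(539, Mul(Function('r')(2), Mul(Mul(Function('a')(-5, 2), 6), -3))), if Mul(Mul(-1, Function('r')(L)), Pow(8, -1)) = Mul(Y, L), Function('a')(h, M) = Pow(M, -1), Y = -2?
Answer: -155232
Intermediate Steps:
Function('r')(L) = Mul(16, L) (Function('r')(L) = Mul(-8, Mul(-2, L)) = Mul(16, L))
Mul(539, Mul(Function('r')(2), Mul(Mul(Function('a')(-5, 2), 6), -3))) = Mul(539, Mul(Mul(16, 2), Mul(Mul(Pow(2, -1), 6), -3))) = Mul(539, Mul(32, Mul(Mul(Rational(1, 2), 6), -3))) = Mul(539, Mul(32, Mul(3, -3))) = Mul(539, Mul(32, -9)) = Mul(539, -288) = -155232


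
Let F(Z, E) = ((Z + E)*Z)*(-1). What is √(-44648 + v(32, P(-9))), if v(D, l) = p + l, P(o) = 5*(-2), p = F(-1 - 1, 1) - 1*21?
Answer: I*√44681 ≈ 211.38*I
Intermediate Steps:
F(Z, E) = -Z*(E + Z) (F(Z, E) = ((E + Z)*Z)*(-1) = (Z*(E + Z))*(-1) = -Z*(E + Z))
p = -23 (p = -(-1 - 1)*(1 + (-1 - 1)) - 1*21 = -1*(-2)*(1 - 2) - 21 = -1*(-2)*(-1) - 21 = -2 - 21 = -23)
P(o) = -10
v(D, l) = -23 + l
√(-44648 + v(32, P(-9))) = √(-44648 + (-23 - 10)) = √(-44648 - 33) = √(-44681) = I*√44681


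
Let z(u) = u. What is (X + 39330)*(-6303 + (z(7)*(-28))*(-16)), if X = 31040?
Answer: -222861790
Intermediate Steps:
(X + 39330)*(-6303 + (z(7)*(-28))*(-16)) = (31040 + 39330)*(-6303 + (7*(-28))*(-16)) = 70370*(-6303 - 196*(-16)) = 70370*(-6303 + 3136) = 70370*(-3167) = -222861790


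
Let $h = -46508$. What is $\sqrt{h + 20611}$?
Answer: $i \sqrt{25897} \approx 160.93 i$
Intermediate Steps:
$\sqrt{h + 20611} = \sqrt{-46508 + 20611} = \sqrt{-25897} = i \sqrt{25897}$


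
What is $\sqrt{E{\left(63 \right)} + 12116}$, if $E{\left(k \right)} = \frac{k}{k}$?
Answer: $\sqrt{12117} \approx 110.08$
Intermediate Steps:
$E{\left(k \right)} = 1$
$\sqrt{E{\left(63 \right)} + 12116} = \sqrt{1 + 12116} = \sqrt{12117}$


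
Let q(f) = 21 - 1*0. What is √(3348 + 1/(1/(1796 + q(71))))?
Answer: √5165 ≈ 71.868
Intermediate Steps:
q(f) = 21 (q(f) = 21 + 0 = 21)
√(3348 + 1/(1/(1796 + q(71)))) = √(3348 + 1/(1/(1796 + 21))) = √(3348 + 1/(1/1817)) = √(3348 + 1817) = √5165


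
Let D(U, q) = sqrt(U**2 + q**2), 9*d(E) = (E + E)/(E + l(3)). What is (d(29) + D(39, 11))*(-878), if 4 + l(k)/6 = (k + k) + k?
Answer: -50924/531 - 878*sqrt(1642) ≈ -35674.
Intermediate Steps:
l(k) = -24 + 18*k (l(k) = -24 + 6*((k + k) + k) = -24 + 6*(2*k + k) = -24 + 6*(3*k) = -24 + 18*k)
d(E) = 2*E/(9*(30 + E)) (d(E) = ((E + E)/(E + (-24 + 18*3)))/9 = ((2*E)/(E + (-24 + 54)))/9 = ((2*E)/(E + 30))/9 = ((2*E)/(30 + E))/9 = (2*E/(30 + E))/9 = 2*E/(9*(30 + E)))
(d(29) + D(39, 11))*(-878) = ((2/9)*29/(30 + 29) + sqrt(39**2 + 11**2))*(-878) = ((2/9)*29/59 + sqrt(1521 + 121))*(-878) = ((2/9)*29*(1/59) + sqrt(1642))*(-878) = (58/531 + sqrt(1642))*(-878) = -50924/531 - 878*sqrt(1642)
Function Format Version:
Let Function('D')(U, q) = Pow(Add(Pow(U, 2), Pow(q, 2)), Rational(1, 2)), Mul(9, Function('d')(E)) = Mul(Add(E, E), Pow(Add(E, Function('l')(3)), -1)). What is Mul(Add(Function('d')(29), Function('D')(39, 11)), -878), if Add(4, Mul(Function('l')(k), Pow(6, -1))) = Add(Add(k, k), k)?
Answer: Add(Rational(-50924, 531), Mul(-878, Pow(1642, Rational(1, 2)))) ≈ -35674.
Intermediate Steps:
Function('l')(k) = Add(-24, Mul(18, k)) (Function('l')(k) = Add(-24, Mul(6, Add(Add(k, k), k))) = Add(-24, Mul(6, Add(Mul(2, k), k))) = Add(-24, Mul(6, Mul(3, k))) = Add(-24, Mul(18, k)))
Function('d')(E) = Mul(Rational(2, 9), E, Pow(Add(30, E), -1)) (Function('d')(E) = Mul(Rational(1, 9), Mul(Add(E, E), Pow(Add(E, Add(-24, Mul(18, 3))), -1))) = Mul(Rational(1, 9), Mul(Mul(2, E), Pow(Add(E, Add(-24, 54)), -1))) = Mul(Rational(1, 9), Mul(Mul(2, E), Pow(Add(E, 30), -1))) = Mul(Rational(1, 9), Mul(Mul(2, E), Pow(Add(30, E), -1))) = Mul(Rational(1, 9), Mul(2, E, Pow(Add(30, E), -1))) = Mul(Rational(2, 9), E, Pow(Add(30, E), -1)))
Mul(Add(Function('d')(29), Function('D')(39, 11)), -878) = Mul(Add(Mul(Rational(2, 9), 29, Pow(Add(30, 29), -1)), Pow(Add(Pow(39, 2), Pow(11, 2)), Rational(1, 2))), -878) = Mul(Add(Mul(Rational(2, 9), 29, Pow(59, -1)), Pow(Add(1521, 121), Rational(1, 2))), -878) = Mul(Add(Mul(Rational(2, 9), 29, Rational(1, 59)), Pow(1642, Rational(1, 2))), -878) = Mul(Add(Rational(58, 531), Pow(1642, Rational(1, 2))), -878) = Add(Rational(-50924, 531), Mul(-878, Pow(1642, Rational(1, 2))))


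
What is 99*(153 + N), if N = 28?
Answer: 17919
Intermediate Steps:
99*(153 + N) = 99*(153 + 28) = 99*181 = 17919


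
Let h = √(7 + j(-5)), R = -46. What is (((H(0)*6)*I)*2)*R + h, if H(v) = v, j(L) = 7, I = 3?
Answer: √14 ≈ 3.7417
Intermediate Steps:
h = √14 (h = √(7 + 7) = √14 ≈ 3.7417)
(((H(0)*6)*I)*2)*R + h = (((0*6)*3)*2)*(-46) + √14 = ((0*3)*2)*(-46) + √14 = (0*2)*(-46) + √14 = 0*(-46) + √14 = 0 + √14 = √14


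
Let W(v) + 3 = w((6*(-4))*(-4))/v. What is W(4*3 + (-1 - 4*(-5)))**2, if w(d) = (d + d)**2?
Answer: 1352106441/961 ≈ 1.4070e+6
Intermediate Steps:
w(d) = 4*d**2 (w(d) = (2*d)**2 = 4*d**2)
W(v) = -3 + 36864/v (W(v) = -3 + (4*((6*(-4))*(-4))**2)/v = -3 + (4*(-24*(-4))**2)/v = -3 + (4*96**2)/v = -3 + (4*9216)/v = -3 + 36864/v)
W(4*3 + (-1 - 4*(-5)))**2 = (-3 + 36864/(4*3 + (-1 - 4*(-5))))**2 = (-3 + 36864/(12 + (-1 + 20)))**2 = (-3 + 36864/(12 + 19))**2 = (-3 + 36864/31)**2 = (36771/31)**2 = 1352106441/961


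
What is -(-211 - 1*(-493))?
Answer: -282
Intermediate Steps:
-(-211 - 1*(-493)) = -(-211 + 493) = -1*282 = -282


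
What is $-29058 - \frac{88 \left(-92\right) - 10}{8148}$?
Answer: $- \frac{5637059}{194} \approx -29057.0$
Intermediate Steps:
$-29058 - \frac{88 \left(-92\right) - 10}{8148} = -29058 - \left(-8096 - 10\right) \frac{1}{8148} = -29058 - \left(-8106\right) \frac{1}{8148} = -29058 - - \frac{193}{194} = -29058 + \frac{193}{194} = - \frac{5637059}{194}$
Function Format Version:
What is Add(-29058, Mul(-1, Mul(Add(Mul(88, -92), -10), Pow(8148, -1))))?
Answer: Rational(-5637059, 194) ≈ -29057.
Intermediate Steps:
Add(-29058, Mul(-1, Mul(Add(Mul(88, -92), -10), Pow(8148, -1)))) = Add(-29058, Mul(-1, Mul(Add(-8096, -10), Rational(1, 8148)))) = Add(-29058, Mul(-1, Mul(-8106, Rational(1, 8148)))) = Add(-29058, Mul(-1, Rational(-193, 194))) = Add(-29058, Rational(193, 194)) = Rational(-5637059, 194)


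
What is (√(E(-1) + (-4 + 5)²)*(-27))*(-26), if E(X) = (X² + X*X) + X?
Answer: 702*√2 ≈ 992.78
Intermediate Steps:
E(X) = X + 2*X² (E(X) = (X² + X²) + X = 2*X² + X = X + 2*X²)
(√(E(-1) + (-4 + 5)²)*(-27))*(-26) = (√(-(1 + 2*(-1)) + (-4 + 5)²)*(-27))*(-26) = (√(-(1 - 2) + 1²)*(-27))*(-26) = (√(-1*(-1) + 1)*(-27))*(-26) = (√(1 + 1)*(-27))*(-26) = (√2*(-27))*(-26) = -27*√2*(-26) = 702*√2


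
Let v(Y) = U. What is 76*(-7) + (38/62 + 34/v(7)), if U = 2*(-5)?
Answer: -82892/155 ≈ -534.79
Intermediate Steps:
U = -10
v(Y) = -10
76*(-7) + (38/62 + 34/v(7)) = 76*(-7) + (38/62 + 34/(-10)) = -532 + (38*(1/62) + 34*(-1/10)) = -532 + (19/31 - 17/5) = -532 - 432/155 = -82892/155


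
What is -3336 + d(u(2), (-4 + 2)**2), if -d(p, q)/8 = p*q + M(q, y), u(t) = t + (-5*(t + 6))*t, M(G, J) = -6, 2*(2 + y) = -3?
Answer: -792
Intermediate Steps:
y = -7/2 (y = -2 + (1/2)*(-3) = -2 - 3/2 = -7/2 ≈ -3.5000)
u(t) = t + t*(-30 - 5*t) (u(t) = t + (-5*(6 + t))*t = t + (-30 - 5*t)*t = t + t*(-30 - 5*t))
d(p, q) = 48 - 8*p*q (d(p, q) = -8*(p*q - 6) = -8*(-6 + p*q) = 48 - 8*p*q)
-3336 + d(u(2), (-4 + 2)**2) = -3336 + (48 - 8*(-1*2*(29 + 5*2))*(-4 + 2)**2) = -3336 + (48 - 8*(-1*2*(29 + 10))*(-2)**2) = -3336 + (48 - 8*(-1*2*39)*4) = -3336 + (48 - 8*(-78)*4) = -3336 + (48 + 2496) = -3336 + 2544 = -792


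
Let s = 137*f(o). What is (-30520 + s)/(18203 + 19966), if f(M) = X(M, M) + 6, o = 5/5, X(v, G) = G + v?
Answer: -9808/12723 ≈ -0.77089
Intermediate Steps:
o = 1 (o = 5*(1/5) = 1)
f(M) = 6 + 2*M (f(M) = (M + M) + 6 = 2*M + 6 = 6 + 2*M)
s = 1096 (s = 137*(6 + 2*1) = 137*(6 + 2) = 137*8 = 1096)
(-30520 + s)/(18203 + 19966) = (-30520 + 1096)/(18203 + 19966) = -29424/38169 = -29424*1/38169 = -9808/12723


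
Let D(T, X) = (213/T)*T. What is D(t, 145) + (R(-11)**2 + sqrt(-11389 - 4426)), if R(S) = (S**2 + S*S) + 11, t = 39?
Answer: 64222 + I*sqrt(15815) ≈ 64222.0 + 125.76*I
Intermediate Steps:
R(S) = 11 + 2*S**2 (R(S) = (S**2 + S**2) + 11 = 2*S**2 + 11 = 11 + 2*S**2)
D(T, X) = 213
D(t, 145) + (R(-11)**2 + sqrt(-11389 - 4426)) = 213 + ((11 + 2*(-11)**2)**2 + sqrt(-11389 - 4426)) = 213 + ((11 + 2*121)**2 + sqrt(-15815)) = 213 + ((11 + 242)**2 + I*sqrt(15815)) = 213 + (253**2 + I*sqrt(15815)) = 213 + (64009 + I*sqrt(15815)) = 64222 + I*sqrt(15815)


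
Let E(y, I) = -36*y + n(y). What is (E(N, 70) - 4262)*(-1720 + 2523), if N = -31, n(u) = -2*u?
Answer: -2476452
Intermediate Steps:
E(y, I) = -38*y (E(y, I) = -36*y - 2*y = -38*y)
(E(N, 70) - 4262)*(-1720 + 2523) = (-38*(-31) - 4262)*(-1720 + 2523) = (1178 - 4262)*803 = -3084*803 = -2476452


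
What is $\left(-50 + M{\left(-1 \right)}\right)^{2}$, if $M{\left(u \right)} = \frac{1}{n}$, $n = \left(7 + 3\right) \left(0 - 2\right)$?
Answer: $\frac{1002001}{400} \approx 2505.0$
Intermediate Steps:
$n = -20$ ($n = 10 \left(-2\right) = -20$)
$M{\left(u \right)} = - \frac{1}{20}$ ($M{\left(u \right)} = \frac{1}{-20} = - \frac{1}{20}$)
$\left(-50 + M{\left(-1 \right)}\right)^{2} = \left(-50 - \frac{1}{20}\right)^{2} = \left(- \frac{1001}{20}\right)^{2} = \frac{1002001}{400}$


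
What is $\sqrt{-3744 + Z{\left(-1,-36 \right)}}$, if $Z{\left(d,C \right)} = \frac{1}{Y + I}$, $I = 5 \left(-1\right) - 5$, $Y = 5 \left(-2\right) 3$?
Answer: $\frac{i \sqrt{1497610}}{20} \approx 61.188 i$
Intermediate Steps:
$Y = -30$ ($Y = \left(-10\right) 3 = -30$)
$I = -10$ ($I = -5 - 5 = -10$)
$Z{\left(d,C \right)} = - \frac{1}{40}$ ($Z{\left(d,C \right)} = \frac{1}{-30 - 10} = \frac{1}{-40} = - \frac{1}{40}$)
$\sqrt{-3744 + Z{\left(-1,-36 \right)}} = \sqrt{-3744 - \frac{1}{40}} = \sqrt{- \frac{149761}{40}} = \frac{i \sqrt{1497610}}{20}$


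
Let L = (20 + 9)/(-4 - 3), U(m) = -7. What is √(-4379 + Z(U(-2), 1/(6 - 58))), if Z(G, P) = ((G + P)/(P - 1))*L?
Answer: 11*I*√5013694/371 ≈ 66.389*I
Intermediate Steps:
L = -29/7 (L = 29/(-7) = 29*(-⅐) = -29/7 ≈ -4.1429)
Z(G, P) = -29*(G + P)/(7*(-1 + P)) (Z(G, P) = ((G + P)/(P - 1))*(-29/7) = ((G + P)/(-1 + P))*(-29/7) = -29*(G + P)/(7*(-1 + P)))
√(-4379 + Z(U(-2), 1/(6 - 58))) = √(-4379 + 29*(-1*(-7) - 1/(6 - 58))/(7*(-1 + 1/(6 - 58)))) = √(-4379 + 29*(7 - 1/(-52))/(7*(-1 + 1/(-52)))) = √(-4379 + 29*(7 - 1*(-1/52))/(7*(-1 - 1/52))) = √(-4379 + 29*(7 + 1/52)/(7*(-53/52))) = √(-4379 + (29/7)*(-52/53)*(365/52)) = √(-4379 - 10585/371) = √(-1635194/371) = 11*I*√5013694/371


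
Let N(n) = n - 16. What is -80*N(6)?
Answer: 800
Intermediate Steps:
N(n) = -16 + n
-80*N(6) = -80*(-16 + 6) = -80*(-10) = 800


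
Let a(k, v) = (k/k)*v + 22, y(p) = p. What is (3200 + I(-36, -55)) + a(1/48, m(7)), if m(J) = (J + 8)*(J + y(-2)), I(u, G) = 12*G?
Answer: 2637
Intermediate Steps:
m(J) = (-2 + J)*(8 + J) (m(J) = (J + 8)*(J - 2) = (8 + J)*(-2 + J) = (-2 + J)*(8 + J))
a(k, v) = 22 + v (a(k, v) = 1*v + 22 = v + 22 = 22 + v)
(3200 + I(-36, -55)) + a(1/48, m(7)) = (3200 + 12*(-55)) + (22 + (-16 + 7² + 6*7)) = (3200 - 660) + (22 + (-16 + 49 + 42)) = 2540 + (22 + 75) = 2540 + 97 = 2637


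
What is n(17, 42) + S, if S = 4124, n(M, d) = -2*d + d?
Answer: 4082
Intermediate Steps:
n(M, d) = -d
n(17, 42) + S = -1*42 + 4124 = -42 + 4124 = 4082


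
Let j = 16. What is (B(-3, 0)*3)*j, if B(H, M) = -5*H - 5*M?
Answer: 720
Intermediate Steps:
(B(-3, 0)*3)*j = ((-5*(-3) - 5*0)*3)*16 = ((15 + 0)*3)*16 = (15*3)*16 = 45*16 = 720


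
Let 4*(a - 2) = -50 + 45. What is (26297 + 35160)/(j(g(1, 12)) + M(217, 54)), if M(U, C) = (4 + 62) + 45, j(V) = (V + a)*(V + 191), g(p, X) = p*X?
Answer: 245828/10797 ≈ 22.768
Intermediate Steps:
g(p, X) = X*p
a = ¾ (a = 2 + (-50 + 45)/4 = 2 + (¼)*(-5) = 2 - 5/4 = ¾ ≈ 0.75000)
j(V) = (191 + V)*(¾ + V) (j(V) = (V + ¾)*(V + 191) = (¾ + V)*(191 + V) = (191 + V)*(¾ + V))
M(U, C) = 111 (M(U, C) = 66 + 45 = 111)
(26297 + 35160)/(j(g(1, 12)) + M(217, 54)) = (26297 + 35160)/((573/4 + (12*1)² + 767*(12*1)/4) + 111) = 61457/((573/4 + 12² + (767/4)*12) + 111) = 61457/((573/4 + 144 + 2301) + 111) = 61457/(10353/4 + 111) = 61457/(10797/4) = 61457*(4/10797) = 245828/10797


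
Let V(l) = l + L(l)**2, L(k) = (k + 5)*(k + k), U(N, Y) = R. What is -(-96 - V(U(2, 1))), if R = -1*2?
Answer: 238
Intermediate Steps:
R = -2
U(N, Y) = -2
L(k) = 2*k*(5 + k) (L(k) = (5 + k)*(2*k) = 2*k*(5 + k))
V(l) = l + 4*l**2*(5 + l)**2 (V(l) = l + (2*l*(5 + l))**2 = l + 4*l**2*(5 + l)**2)
-(-96 - V(U(2, 1))) = -(-96 - (-2)*(1 + 4*(-2)*(5 - 2)**2)) = -(-96 - (-2)*(1 + 4*(-2)*3**2)) = -(-96 - (-2)*(1 + 4*(-2)*9)) = -(-96 - (-2)*(1 - 72)) = -(-96 - (-2)*(-71)) = -(-96 - 1*142) = -(-96 - 142) = -1*(-238) = 238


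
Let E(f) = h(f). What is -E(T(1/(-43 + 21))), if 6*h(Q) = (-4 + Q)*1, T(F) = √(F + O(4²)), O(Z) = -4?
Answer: ⅔ - I*√1958/132 ≈ 0.66667 - 0.33522*I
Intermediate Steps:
T(F) = √(-4 + F) (T(F) = √(F - 4) = √(-4 + F))
h(Q) = -⅔ + Q/6 (h(Q) = ((-4 + Q)*1)/6 = (-4 + Q)/6 = -⅔ + Q/6)
E(f) = -⅔ + f/6
-E(T(1/(-43 + 21))) = -(-⅔ + √(-4 + 1/(-43 + 21))/6) = -(-⅔ + √(-4 + 1/(-22))/6) = -(-⅔ + √(-4 - 1/22)/6) = -(-⅔ + √(-89/22)/6) = -(-⅔ + (I*√1958/22)/6) = -(-⅔ + I*√1958/132) = ⅔ - I*√1958/132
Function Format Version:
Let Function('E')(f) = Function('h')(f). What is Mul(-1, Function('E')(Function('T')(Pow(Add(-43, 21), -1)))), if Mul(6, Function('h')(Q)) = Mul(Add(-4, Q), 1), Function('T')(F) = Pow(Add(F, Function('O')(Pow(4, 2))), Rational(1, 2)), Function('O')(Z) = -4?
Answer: Add(Rational(2, 3), Mul(Rational(-1, 132), I, Pow(1958, Rational(1, 2)))) ≈ Add(0.66667, Mul(-0.33522, I))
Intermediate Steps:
Function('T')(F) = Pow(Add(-4, F), Rational(1, 2)) (Function('T')(F) = Pow(Add(F, -4), Rational(1, 2)) = Pow(Add(-4, F), Rational(1, 2)))
Function('h')(Q) = Add(Rational(-2, 3), Mul(Rational(1, 6), Q)) (Function('h')(Q) = Mul(Rational(1, 6), Mul(Add(-4, Q), 1)) = Mul(Rational(1, 6), Add(-4, Q)) = Add(Rational(-2, 3), Mul(Rational(1, 6), Q)))
Function('E')(f) = Add(Rational(-2, 3), Mul(Rational(1, 6), f))
Mul(-1, Function('E')(Function('T')(Pow(Add(-43, 21), -1)))) = Mul(-1, Add(Rational(-2, 3), Mul(Rational(1, 6), Pow(Add(-4, Pow(Add(-43, 21), -1)), Rational(1, 2))))) = Mul(-1, Add(Rational(-2, 3), Mul(Rational(1, 6), Pow(Add(-4, Pow(-22, -1)), Rational(1, 2))))) = Mul(-1, Add(Rational(-2, 3), Mul(Rational(1, 6), Pow(Add(-4, Rational(-1, 22)), Rational(1, 2))))) = Mul(-1, Add(Rational(-2, 3), Mul(Rational(1, 6), Pow(Rational(-89, 22), Rational(1, 2))))) = Mul(-1, Add(Rational(-2, 3), Mul(Rational(1, 6), Mul(Rational(1, 22), I, Pow(1958, Rational(1, 2)))))) = Mul(-1, Add(Rational(-2, 3), Mul(Rational(1, 132), I, Pow(1958, Rational(1, 2))))) = Add(Rational(2, 3), Mul(Rational(-1, 132), I, Pow(1958, Rational(1, 2))))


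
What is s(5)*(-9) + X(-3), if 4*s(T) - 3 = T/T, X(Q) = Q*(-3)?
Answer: 0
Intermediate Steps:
X(Q) = -3*Q
s(T) = 1 (s(T) = ¾ + (T/T)/4 = ¾ + (¼)*1 = ¾ + ¼ = 1)
s(5)*(-9) + X(-3) = 1*(-9) - 3*(-3) = -9 + 9 = 0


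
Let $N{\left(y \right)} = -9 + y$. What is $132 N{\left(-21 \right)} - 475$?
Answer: $-4435$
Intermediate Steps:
$132 N{\left(-21 \right)} - 475 = 132 \left(-9 - 21\right) - 475 = 132 \left(-30\right) - 475 = -3960 - 475 = -4435$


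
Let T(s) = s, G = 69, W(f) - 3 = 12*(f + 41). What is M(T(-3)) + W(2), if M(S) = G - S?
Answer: 591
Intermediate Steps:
W(f) = 495 + 12*f (W(f) = 3 + 12*(f + 41) = 3 + 12*(41 + f) = 3 + (492 + 12*f) = 495 + 12*f)
M(S) = 69 - S
M(T(-3)) + W(2) = (69 - 1*(-3)) + (495 + 12*2) = (69 + 3) + (495 + 24) = 72 + 519 = 591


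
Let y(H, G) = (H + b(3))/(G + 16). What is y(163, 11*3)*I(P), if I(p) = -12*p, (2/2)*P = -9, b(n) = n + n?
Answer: 18252/49 ≈ 372.49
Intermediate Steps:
b(n) = 2*n
y(H, G) = (6 + H)/(16 + G) (y(H, G) = (H + 2*3)/(G + 16) = (H + 6)/(16 + G) = (6 + H)/(16 + G))
P = -9
y(163, 11*3)*I(P) = ((6 + 163)/(16 + 11*3))*(-12*(-9)) = (169/(16 + 33))*108 = (169/49)*108 = 18252/49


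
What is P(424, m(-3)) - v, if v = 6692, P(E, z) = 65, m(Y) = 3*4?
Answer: -6627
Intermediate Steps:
m(Y) = 12
P(424, m(-3)) - v = 65 - 1*6692 = 65 - 6692 = -6627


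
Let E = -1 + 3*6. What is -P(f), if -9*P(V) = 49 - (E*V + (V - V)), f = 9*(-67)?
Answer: 10300/9 ≈ 1144.4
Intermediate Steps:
E = 17 (E = -1 + 18 = 17)
f = -603
P(V) = -49/9 + 17*V/9 (P(V) = -(49 - (17*V + (V - V)))/9 = -(49 - (17*V + 0))/9 = -(49 - 17*V)/9 = -49/9 + 17*V/9)
-P(f) = -(-49/9 + (17/9)*(-603)) = -(-49/9 - 1139) = -1*(-10300/9) = 10300/9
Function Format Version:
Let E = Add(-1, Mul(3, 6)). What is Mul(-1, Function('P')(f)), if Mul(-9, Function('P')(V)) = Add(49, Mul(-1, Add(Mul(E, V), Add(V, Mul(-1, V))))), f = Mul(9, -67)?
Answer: Rational(10300, 9) ≈ 1144.4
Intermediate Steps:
E = 17 (E = Add(-1, 18) = 17)
f = -603
Function('P')(V) = Add(Rational(-49, 9), Mul(Rational(17, 9), V)) (Function('P')(V) = Mul(Rational(-1, 9), Add(49, Mul(-1, Add(Mul(17, V), Add(V, Mul(-1, V)))))) = Mul(Rational(-1, 9), Add(49, Mul(-1, Add(Mul(17, V), 0)))) = Mul(Rational(-1, 9), Add(49, Mul(-1, Mul(17, V)))) = Mul(Rational(-1, 9), Add(49, Mul(-17, V))) = Add(Rational(-49, 9), Mul(Rational(17, 9), V)))
Mul(-1, Function('P')(f)) = Mul(-1, Add(Rational(-49, 9), Mul(Rational(17, 9), -603))) = Mul(-1, Add(Rational(-49, 9), -1139)) = Mul(-1, Rational(-10300, 9)) = Rational(10300, 9)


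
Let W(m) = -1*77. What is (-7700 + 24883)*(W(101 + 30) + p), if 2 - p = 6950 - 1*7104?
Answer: 1357457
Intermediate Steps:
W(m) = -77
p = 156 (p = 2 - (6950 - 1*7104) = 2 - (6950 - 7104) = 2 - 1*(-154) = 2 + 154 = 156)
(-7700 + 24883)*(W(101 + 30) + p) = (-7700 + 24883)*(-77 + 156) = 17183*79 = 1357457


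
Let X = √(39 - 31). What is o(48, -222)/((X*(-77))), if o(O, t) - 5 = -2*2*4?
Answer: √2/28 ≈ 0.050508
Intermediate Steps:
o(O, t) = -11 (o(O, t) = 5 - 2*2*4 = 5 - 4*4 = 5 - 16 = -11)
X = 2*√2 (X = √8 = 2*√2 ≈ 2.8284)
o(48, -222)/((X*(-77))) = -11*(-√2/308) = -(-1)*√2/28 = √2/28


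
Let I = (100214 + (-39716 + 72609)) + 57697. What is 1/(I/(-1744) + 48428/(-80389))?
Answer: -35049604/3855750297 ≈ -0.0090902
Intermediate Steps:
I = 190804 (I = (100214 + 32893) + 57697 = 133107 + 57697 = 190804)
1/(I/(-1744) + 48428/(-80389)) = 1/(190804/(-1744) + 48428/(-80389)) = 1/(190804*(-1/1744) + 48428*(-1/80389)) = 1/(-47701/436 - 48428/80389) = 1/(-3855750297/35049604) = -35049604/3855750297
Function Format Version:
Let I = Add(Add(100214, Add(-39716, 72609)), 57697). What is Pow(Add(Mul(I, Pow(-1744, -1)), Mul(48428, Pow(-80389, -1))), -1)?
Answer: Rational(-35049604, 3855750297) ≈ -0.0090902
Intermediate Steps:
I = 190804 (I = Add(Add(100214, 32893), 57697) = Add(133107, 57697) = 190804)
Pow(Add(Mul(I, Pow(-1744, -1)), Mul(48428, Pow(-80389, -1))), -1) = Pow(Add(Mul(190804, Pow(-1744, -1)), Mul(48428, Pow(-80389, -1))), -1) = Pow(Add(Mul(190804, Rational(-1, 1744)), Mul(48428, Rational(-1, 80389))), -1) = Pow(Add(Rational(-47701, 436), Rational(-48428, 80389)), -1) = Pow(Rational(-3855750297, 35049604), -1) = Rational(-35049604, 3855750297)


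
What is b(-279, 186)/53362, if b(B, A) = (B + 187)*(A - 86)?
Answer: -4600/26681 ≈ -0.17241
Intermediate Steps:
b(B, A) = (-86 + A)*(187 + B) (b(B, A) = (187 + B)*(-86 + A) = (-86 + A)*(187 + B))
b(-279, 186)/53362 = (-16082 - 86*(-279) + 187*186 + 186*(-279))/53362 = (-16082 + 23994 + 34782 - 51894)*(1/53362) = -9200*1/53362 = -4600/26681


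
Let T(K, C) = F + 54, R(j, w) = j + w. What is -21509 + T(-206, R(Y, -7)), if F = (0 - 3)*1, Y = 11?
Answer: -21458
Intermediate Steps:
F = -3 (F = -3*1 = -3)
T(K, C) = 51 (T(K, C) = -3 + 54 = 51)
-21509 + T(-206, R(Y, -7)) = -21509 + 51 = -21458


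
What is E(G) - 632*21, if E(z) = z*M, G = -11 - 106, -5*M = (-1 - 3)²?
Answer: -64488/5 ≈ -12898.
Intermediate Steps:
M = -16/5 (M = -(-1 - 3)²/5 = -⅕*(-4)² = -⅕*16 = -16/5 ≈ -3.2000)
G = -117
E(z) = -16*z/5 (E(z) = z*(-16/5) = -16*z/5)
E(G) - 632*21 = -16/5*(-117) - 632*21 = 1872/5 - 1*13272 = 1872/5 - 13272 = -64488/5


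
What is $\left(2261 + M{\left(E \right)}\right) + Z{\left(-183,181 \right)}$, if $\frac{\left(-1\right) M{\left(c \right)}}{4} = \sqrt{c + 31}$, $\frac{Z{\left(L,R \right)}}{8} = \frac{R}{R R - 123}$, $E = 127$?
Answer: $\frac{36897983}{16319} - 4 \sqrt{158} \approx 2210.8$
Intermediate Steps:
$Z{\left(L,R \right)} = \frac{8 R}{-123 + R^{2}}$ ($Z{\left(L,R \right)} = 8 \frac{R}{R R - 123} = 8 \frac{R}{R^{2} - 123} = 8 \frac{R}{-123 + R^{2}} = \frac{8 R}{-123 + R^{2}}$)
$M{\left(c \right)} = - 4 \sqrt{31 + c}$ ($M{\left(c \right)} = - 4 \sqrt{c + 31} = - 4 \sqrt{31 + c}$)
$\left(2261 + M{\left(E \right)}\right) + Z{\left(-183,181 \right)} = \left(2261 - 4 \sqrt{31 + 127}\right) + 8 \cdot 181 \frac{1}{-123 + 181^{2}} = \left(2261 - 4 \sqrt{158}\right) + 8 \cdot 181 \frac{1}{-123 + 32761} = \left(2261 - 4 \sqrt{158}\right) + 8 \cdot 181 \cdot \frac{1}{32638} = \left(2261 - 4 \sqrt{158}\right) + \frac{724}{16319} = \frac{36897983}{16319} - 4 \sqrt{158}$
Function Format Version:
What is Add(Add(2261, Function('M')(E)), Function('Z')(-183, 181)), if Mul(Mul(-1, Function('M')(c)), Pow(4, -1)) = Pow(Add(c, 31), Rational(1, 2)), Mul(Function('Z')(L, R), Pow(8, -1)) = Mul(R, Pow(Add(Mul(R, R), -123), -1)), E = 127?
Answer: Add(Rational(36897983, 16319), Mul(-4, Pow(158, Rational(1, 2)))) ≈ 2210.8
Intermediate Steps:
Function('Z')(L, R) = Mul(8, R, Pow(Add(-123, Pow(R, 2)), -1)) (Function('Z')(L, R) = Mul(8, Mul(R, Pow(Add(Mul(R, R), -123), -1))) = Mul(8, Mul(R, Pow(Add(Pow(R, 2), -123), -1))) = Mul(8, Mul(R, Pow(Add(-123, Pow(R, 2)), -1))) = Mul(8, R, Pow(Add(-123, Pow(R, 2)), -1)))
Function('M')(c) = Mul(-4, Pow(Add(31, c), Rational(1, 2))) (Function('M')(c) = Mul(-4, Pow(Add(c, 31), Rational(1, 2))) = Mul(-4, Pow(Add(31, c), Rational(1, 2))))
Add(Add(2261, Function('M')(E)), Function('Z')(-183, 181)) = Add(Add(2261, Mul(-4, Pow(Add(31, 127), Rational(1, 2)))), Mul(8, 181, Pow(Add(-123, Pow(181, 2)), -1))) = Add(Add(2261, Mul(-4, Pow(158, Rational(1, 2)))), Mul(8, 181, Pow(Add(-123, 32761), -1))) = Add(Add(2261, Mul(-4, Pow(158, Rational(1, 2)))), Mul(8, 181, Pow(32638, -1))) = Add(Add(2261, Mul(-4, Pow(158, Rational(1, 2)))), Mul(8, 181, Rational(1, 32638))) = Add(Add(2261, Mul(-4, Pow(158, Rational(1, 2)))), Rational(724, 16319)) = Add(Rational(36897983, 16319), Mul(-4, Pow(158, Rational(1, 2))))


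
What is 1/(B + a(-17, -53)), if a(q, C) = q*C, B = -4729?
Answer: -1/3828 ≈ -0.00026123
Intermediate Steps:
a(q, C) = C*q
1/(B + a(-17, -53)) = 1/(-4729 - 53*(-17)) = 1/(-4729 + 901) = 1/(-3828) = -1/3828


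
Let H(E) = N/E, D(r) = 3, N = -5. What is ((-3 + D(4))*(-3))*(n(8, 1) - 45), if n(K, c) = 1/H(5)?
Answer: 0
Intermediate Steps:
H(E) = -5/E
n(K, c) = -1 (n(K, c) = 1/(-5/5) = 1/(-5*⅕) = 1/(-1) = -1)
((-3 + D(4))*(-3))*(n(8, 1) - 45) = ((-3 + 3)*(-3))*(-1 - 45) = (0*(-3))*(-46) = 0*(-46) = 0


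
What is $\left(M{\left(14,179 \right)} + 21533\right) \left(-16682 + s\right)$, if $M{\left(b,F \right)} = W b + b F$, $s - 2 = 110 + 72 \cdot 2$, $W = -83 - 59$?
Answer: $-362209726$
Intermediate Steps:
$W = -142$ ($W = -83 - 59 = -142$)
$s = 256$ ($s = 2 + \left(110 + 72 \cdot 2\right) = 2 + \left(110 + 144\right) = 2 + 254 = 256$)
$M{\left(b,F \right)} = - 142 b + F b$ ($M{\left(b,F \right)} = - 142 b + b F = - 142 b + F b$)
$\left(M{\left(14,179 \right)} + 21533\right) \left(-16682 + s\right) = \left(14 \left(-142 + 179\right) + 21533\right) \left(-16682 + 256\right) = \left(14 \cdot 37 + 21533\right) \left(-16426\right) = \left(518 + 21533\right) \left(-16426\right) = 22051 \left(-16426\right) = -362209726$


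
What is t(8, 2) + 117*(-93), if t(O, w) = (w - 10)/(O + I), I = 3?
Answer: -119699/11 ≈ -10882.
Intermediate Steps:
t(O, w) = (-10 + w)/(3 + O) (t(O, w) = (w - 10)/(O + 3) = (-10 + w)/(3 + O))
t(8, 2) + 117*(-93) = (-10 + 2)/(3 + 8) + 117*(-93) = -8/11 - 10881 = -119699/11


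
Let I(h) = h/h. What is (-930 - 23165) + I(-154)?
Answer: -24094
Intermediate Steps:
I(h) = 1
(-930 - 23165) + I(-154) = (-930 - 23165) + 1 = -24095 + 1 = -24094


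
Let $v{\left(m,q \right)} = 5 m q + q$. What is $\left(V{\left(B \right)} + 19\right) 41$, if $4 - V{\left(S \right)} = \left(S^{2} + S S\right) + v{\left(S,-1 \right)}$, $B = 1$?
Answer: $1107$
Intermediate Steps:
$v{\left(m,q \right)} = q + 5 m q$ ($v{\left(m,q \right)} = 5 m q + q = q + 5 m q$)
$V{\left(S \right)} = 5 - 2 S^{2} + 5 S$ ($V{\left(S \right)} = 4 - \left(\left(S^{2} + S S\right) - \left(1 + 5 S\right)\right) = 4 - \left(\left(S^{2} + S^{2}\right) - \left(1 + 5 S\right)\right) = 4 - \left(2 S^{2} - \left(1 + 5 S\right)\right) = 4 - \left(-1 - 5 S + 2 S^{2}\right) = 4 + \left(1 - 2 S^{2} + 5 S\right) = 5 - 2 S^{2} + 5 S$)
$\left(V{\left(B \right)} + 19\right) 41 = \left(\left(5 - 2 \cdot 1^{2} + 5 \cdot 1\right) + 19\right) 41 = \left(\left(5 - 2 + 5\right) + 19\right) 41 = \left(8 + 19\right) 41 = 27 \cdot 41 = 1107$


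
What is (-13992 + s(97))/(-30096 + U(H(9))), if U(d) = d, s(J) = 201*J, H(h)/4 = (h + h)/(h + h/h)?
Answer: -9175/50148 ≈ -0.18296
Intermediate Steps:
H(h) = 8*h/(1 + h) (H(h) = 4*((h + h)/(h + h/h)) = 4*((2*h)/(h + 1)) = 4*((2*h)/(1 + h)) = 4*(2*h/(1 + h)) = 8*h/(1 + h))
(-13992 + s(97))/(-30096 + U(H(9))) = (-13992 + 201*97)/(-30096 + 8*9/(1 + 9)) = (-13992 + 19497)/(-30096 + 8*9/10) = 5505/(-30096 + 8*9*(⅒)) = 5505/(-30096 + 36/5) = 5505/(-150444/5) = 5505*(-5/150444) = -9175/50148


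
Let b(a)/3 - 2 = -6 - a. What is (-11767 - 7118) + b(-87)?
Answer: -18636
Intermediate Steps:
b(a) = -12 - 3*a (b(a) = 6 + 3*(-6 - a) = 6 + (-18 - 3*a) = -12 - 3*a)
(-11767 - 7118) + b(-87) = (-11767 - 7118) + (-12 - 3*(-87)) = -18885 + (-12 + 261) = -18885 + 249 = -18636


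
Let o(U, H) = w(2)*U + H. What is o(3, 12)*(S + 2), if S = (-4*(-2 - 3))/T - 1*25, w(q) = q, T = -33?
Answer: -4674/11 ≈ -424.91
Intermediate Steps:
o(U, H) = H + 2*U (o(U, H) = 2*U + H = H + 2*U)
S = -845/33 (S = -4*(-2 - 3)/(-33) - 1*25 = -4*(-5)*(-1/33) - 25 = 20*(-1/33) - 25 = -20/33 - 25 = -845/33 ≈ -25.606)
o(3, 12)*(S + 2) = (12 + 2*3)*(-845/33 + 2) = (12 + 6)*(-779/33) = 18*(-779/33) = -4674/11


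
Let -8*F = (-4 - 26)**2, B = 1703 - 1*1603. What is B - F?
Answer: 425/2 ≈ 212.50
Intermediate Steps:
B = 100 (B = 1703 - 1603 = 100)
F = -225/2 (F = -(-4 - 26)**2/8 = -1/8*(-30)**2 = -1/8*900 = -225/2 ≈ -112.50)
B - F = 100 - 1*(-225/2) = 100 + 225/2 = 425/2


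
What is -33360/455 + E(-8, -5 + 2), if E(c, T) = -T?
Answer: -6399/91 ≈ -70.319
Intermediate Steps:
-33360/455 + E(-8, -5 + 2) = -33360/455 - (-5 + 2) = -33360/455 - 1*(-3) = -80*417/455 + 3 = -6672/91 + 3 = -6399/91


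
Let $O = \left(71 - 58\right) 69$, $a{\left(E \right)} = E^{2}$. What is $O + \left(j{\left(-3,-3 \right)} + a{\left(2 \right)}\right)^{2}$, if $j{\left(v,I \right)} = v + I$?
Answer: $901$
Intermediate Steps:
$j{\left(v,I \right)} = I + v$
$O = 897$ ($O = 13 \cdot 69 = 897$)
$O + \left(j{\left(-3,-3 \right)} + a{\left(2 \right)}\right)^{2} = 897 + \left(\left(-3 - 3\right) + 2^{2}\right)^{2} = 897 + \left(-6 + 4\right)^{2} = 897 + \left(-2\right)^{2} = 897 + 4 = 901$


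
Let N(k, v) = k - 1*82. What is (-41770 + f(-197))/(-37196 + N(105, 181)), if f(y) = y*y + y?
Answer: 3158/37173 ≈ 0.084954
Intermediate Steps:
f(y) = y + y² (f(y) = y² + y = y + y²)
N(k, v) = -82 + k (N(k, v) = k - 82 = -82 + k)
(-41770 + f(-197))/(-37196 + N(105, 181)) = (-41770 - 197*(1 - 197))/(-37196 + (-82 + 105)) = (-41770 - 197*(-196))/(-37196 + 23) = (-41770 + 38612)/(-37173) = -3158*(-1/37173) = 3158/37173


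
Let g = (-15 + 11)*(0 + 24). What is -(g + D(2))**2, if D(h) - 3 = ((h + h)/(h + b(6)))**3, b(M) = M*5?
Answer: -2267188225/262144 ≈ -8648.6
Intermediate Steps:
b(M) = 5*M
g = -96 (g = -4*24 = -96)
D(h) = 3 + 8*h**3/(30 + h)**3 (D(h) = 3 + ((h + h)/(h + 5*6))**3 = 3 + ((2*h)/(h + 30))**3 = 3 + ((2*h)/(30 + h))**3 = 3 + (2*h/(30 + h))**3 = 3 + 8*h**3/(30 + h)**3)
-(g + D(2))**2 = -(-96 + (3 + 8*2**3/(30 + 2)**3))**2 = -(-96 + (3 + 8*8/32**3))**2 = -(-96 + (3 + 8*8*(1/32768)))**2 = -(-96 + (3 + 1/512))**2 = -(-96 + 1537/512)**2 = -(-47615/512)**2 = -1*2267188225/262144 = -2267188225/262144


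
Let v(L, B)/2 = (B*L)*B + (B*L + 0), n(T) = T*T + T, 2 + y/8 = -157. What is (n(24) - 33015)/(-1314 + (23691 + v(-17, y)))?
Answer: 10805/18315277 ≈ 0.00058994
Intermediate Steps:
y = -1272 (y = -16 + 8*(-157) = -16 - 1256 = -1272)
n(T) = T + T**2 (n(T) = T**2 + T = T + T**2)
v(L, B) = 2*B*L + 2*L*B**2 (v(L, B) = 2*((B*L)*B + (B*L + 0)) = 2*(L*B**2 + B*L) = 2*(B*L + L*B**2) = 2*B*L + 2*L*B**2)
(n(24) - 33015)/(-1314 + (23691 + v(-17, y))) = (24*(1 + 24) - 33015)/(-1314 + (23691 + 2*(-1272)*(-17)*(1 - 1272))) = (24*25 - 33015)/(-1314 + (23691 + 2*(-1272)*(-17)*(-1271))) = (600 - 33015)/(-1314 + (23691 - 54968208)) = -32415/(-1314 - 54944517) = -32415/(-54945831) = -32415*(-1/54945831) = 10805/18315277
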